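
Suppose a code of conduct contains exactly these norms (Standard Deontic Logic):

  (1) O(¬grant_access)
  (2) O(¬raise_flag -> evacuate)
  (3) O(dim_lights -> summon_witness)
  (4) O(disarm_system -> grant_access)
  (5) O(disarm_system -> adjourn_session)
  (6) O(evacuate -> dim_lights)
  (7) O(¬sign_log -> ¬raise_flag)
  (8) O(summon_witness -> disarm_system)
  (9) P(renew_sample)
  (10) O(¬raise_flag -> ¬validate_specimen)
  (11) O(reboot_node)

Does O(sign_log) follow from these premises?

From premise 1 we have O(¬grant_access).
The contrapositive of premise 4 (O(disarm_system -> grant_access)) is O(¬grant_access -> ¬disarm_system), and O(¬grant_access) is already established, so O(¬disarm_system).
Premise 8, O(summon_witness -> disarm_system), contraposes to O(¬disarm_system -> ¬summon_witness); with O(¬disarm_system) we get O(¬summon_witness).
Premise 3, O(dim_lights -> summon_witness), contraposes to O(¬summon_witness -> ¬dim_lights); with O(¬summon_witness) we get O(¬dim_lights).
Premise 6 is O(evacuate -> dim_lights); contrapositively O(¬dim_lights -> ¬evacuate). Since O(¬dim_lights) holds, K gives O(¬evacuate).
The contrapositive of premise 2 (O(¬raise_flag -> evacuate)) is O(¬evacuate -> raise_flag), and O(¬evacuate) is already established, so O(raise_flag).
The contrapositive of premise 7 (O(¬sign_log -> ¬raise_flag)) is O(raise_flag -> sign_log), and O(raise_flag) is already established, so O(sign_log).
Premises 5, 9, 10, 11 do not contribute to this derivation.
So O(sign_log) follows.

Yes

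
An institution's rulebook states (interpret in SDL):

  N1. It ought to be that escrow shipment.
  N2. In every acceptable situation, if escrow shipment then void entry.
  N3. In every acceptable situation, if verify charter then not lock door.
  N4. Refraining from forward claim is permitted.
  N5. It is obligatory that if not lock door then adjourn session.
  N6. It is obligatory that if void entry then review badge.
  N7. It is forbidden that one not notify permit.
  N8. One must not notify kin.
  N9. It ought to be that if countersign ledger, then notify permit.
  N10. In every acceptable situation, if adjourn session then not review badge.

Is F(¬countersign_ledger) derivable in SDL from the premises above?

No

Premise 9 is O(countersign_ledger → notify_permit); even if O(notify_permit) held, inferring O(countersign_ledger) would be affirming the consequent — invalid.
No other premise forces O(countersign_ledger). An ideal world satisfying every premise can still have ¬countersign_ledger true, so F(¬countersign_ledger) is not derivable.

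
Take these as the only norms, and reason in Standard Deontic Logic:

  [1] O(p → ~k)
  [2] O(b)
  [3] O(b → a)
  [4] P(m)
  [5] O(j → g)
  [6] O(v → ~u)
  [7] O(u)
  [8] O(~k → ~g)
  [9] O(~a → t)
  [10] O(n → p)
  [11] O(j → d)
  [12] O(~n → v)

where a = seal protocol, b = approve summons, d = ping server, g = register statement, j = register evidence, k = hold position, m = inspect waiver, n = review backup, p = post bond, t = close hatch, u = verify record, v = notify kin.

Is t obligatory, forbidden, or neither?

Neither

Premise 9 is O(~a → t), but O(~a) is not derivable from the premises, so it does not yield O(t).
No premise or chain of K-axiom applications forces O(t), and none forces O(~t). So t is neither obligatory nor forbidden under these norms.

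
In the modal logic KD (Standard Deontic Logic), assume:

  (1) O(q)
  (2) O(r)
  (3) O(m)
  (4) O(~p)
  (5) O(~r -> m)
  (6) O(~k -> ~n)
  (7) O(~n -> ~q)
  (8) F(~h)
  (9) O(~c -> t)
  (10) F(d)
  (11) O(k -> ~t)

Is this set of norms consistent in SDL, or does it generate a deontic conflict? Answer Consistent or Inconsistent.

Premise 5 is O(~r -> m); even if O(m) held, inferring O(~r) would be affirming the consequent — invalid.
So O(~r) is not derivable, and the apparent clash with O(r) does not arise.
A world satisfying every obligation exists (e.g. c=true, d=false, h=true, k=true, m=true, n=true, p=false, q=true, r=true, t=false); no atom is both obligatory and forbidden, so the set is consistent.

Consistent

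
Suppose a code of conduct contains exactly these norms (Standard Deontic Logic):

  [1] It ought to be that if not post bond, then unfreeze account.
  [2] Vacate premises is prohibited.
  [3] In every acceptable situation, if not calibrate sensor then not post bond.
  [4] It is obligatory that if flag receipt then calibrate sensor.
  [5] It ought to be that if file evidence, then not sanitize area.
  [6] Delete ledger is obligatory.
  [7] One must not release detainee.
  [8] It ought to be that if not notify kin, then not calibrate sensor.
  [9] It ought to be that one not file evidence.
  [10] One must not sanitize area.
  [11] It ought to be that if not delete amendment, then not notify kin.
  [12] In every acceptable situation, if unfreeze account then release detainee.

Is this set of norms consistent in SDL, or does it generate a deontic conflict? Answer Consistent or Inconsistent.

Premise 5 is O(file_evidence → ¬sanitize_area); even if O(¬sanitize_area) held, inferring O(file_evidence) would be affirming the consequent — invalid.
So O(file_evidence) is not derivable, and the apparent clash with O(¬file_evidence) does not arise.
A world satisfying every obligation exists (e.g. calibrate_sensor=true, delete_amendment=true, delete_ledger=true, file_evidence=false, flag_receipt=false, notify_kin=true, post_bond=true, release_detainee=false, sanitize_area=false, unfreeze_account=false, vacate_premises=false); no atom is both obligatory and forbidden, so the set is consistent.

Consistent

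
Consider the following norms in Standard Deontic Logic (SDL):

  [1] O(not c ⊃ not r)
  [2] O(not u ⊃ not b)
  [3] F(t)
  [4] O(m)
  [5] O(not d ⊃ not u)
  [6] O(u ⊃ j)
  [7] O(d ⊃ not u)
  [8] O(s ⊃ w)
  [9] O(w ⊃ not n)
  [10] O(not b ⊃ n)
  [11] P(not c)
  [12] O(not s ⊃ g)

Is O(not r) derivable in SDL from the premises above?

No

Premise 1 is O(not c ⊃ not r), but O(not c) is not derivable from the premises (the permission P(not c) asserts only not O(c), not O(not c)), so it does not yield O(not r).
No other premise forces O(not r). An ideal world satisfying every premise can still have not r false, so O(not r) is not derivable.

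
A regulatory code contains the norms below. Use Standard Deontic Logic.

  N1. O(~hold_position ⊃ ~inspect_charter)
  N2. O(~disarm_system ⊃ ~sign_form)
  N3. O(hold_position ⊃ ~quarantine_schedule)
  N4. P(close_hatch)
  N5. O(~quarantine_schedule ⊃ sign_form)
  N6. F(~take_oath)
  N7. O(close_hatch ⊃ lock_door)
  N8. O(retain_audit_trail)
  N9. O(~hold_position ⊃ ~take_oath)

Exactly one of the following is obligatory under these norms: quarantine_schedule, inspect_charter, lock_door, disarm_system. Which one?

Premise 6, F(~take_oath), is equivalent to O(take_oath).
Premise 9, O(~hold_position ⊃ ~take_oath), contraposes to O(take_oath ⊃ hold_position); with O(take_oath) we get O(hold_position).
Applying K to premise 3 (O(hold_position ⊃ ~quarantine_schedule)) and O(hold_position) yields O(~quarantine_schedule).
With premise 5, O(~quarantine_schedule ⊃ sign_form), the K-axiom yields O(sign_form).
The contrapositive of premise 2 (O(~disarm_system ⊃ ~sign_form)) is O(sign_form ⊃ disarm_system), and O(sign_form) is already established, so O(disarm_system).
So O(disarm_system) holds — disarm_system is obligatory. None of the other listed options is made obligatory by any chain of premises.

disarm_system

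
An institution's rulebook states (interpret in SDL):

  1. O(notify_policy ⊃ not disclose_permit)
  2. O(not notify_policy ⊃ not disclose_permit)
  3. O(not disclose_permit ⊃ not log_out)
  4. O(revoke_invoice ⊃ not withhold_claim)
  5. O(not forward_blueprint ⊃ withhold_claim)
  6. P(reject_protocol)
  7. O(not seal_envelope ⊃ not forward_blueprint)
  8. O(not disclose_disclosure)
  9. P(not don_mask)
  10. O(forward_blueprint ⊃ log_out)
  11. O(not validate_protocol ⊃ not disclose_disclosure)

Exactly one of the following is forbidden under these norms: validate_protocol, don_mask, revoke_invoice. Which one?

Premises 2 and 1 cover both cases: O(not notify_policy ⊃ not disclose_permit) and O(notify_policy ⊃ not disclose_permit). Since not notify_policy ∨ notify_policy is a tautology, O(not disclose_permit) follows.
Premise 3 is O(not disclose_permit ⊃ not log_out); since O(not disclose_permit), deontic closure gives O(not log_out).
The contrapositive of premise 10 (O(forward_blueprint ⊃ log_out)) is O(not log_out ⊃ not forward_blueprint), and O(not log_out) is already established, so O(not forward_blueprint).
From O(not forward_blueprint) and premise 5, O(not forward_blueprint ⊃ withhold_claim), we obtain O(withhold_claim).
Premise 4 is O(revoke_invoice ⊃ not withhold_claim); contrapositively O(withhold_claim ⊃ not revoke_invoice). Since O(withhold_claim) holds, K gives O(not revoke_invoice).
So O(not revoke_invoice) holds, i.e. revoke_invoice is forbidden. None of the other listed options is forbidden under the premises.

revoke_invoice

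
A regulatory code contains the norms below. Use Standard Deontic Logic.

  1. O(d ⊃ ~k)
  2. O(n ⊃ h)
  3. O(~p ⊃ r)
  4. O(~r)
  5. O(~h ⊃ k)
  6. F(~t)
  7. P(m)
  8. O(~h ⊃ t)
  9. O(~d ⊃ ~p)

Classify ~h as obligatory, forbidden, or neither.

Premise 4 states O(~r) outright.
Premise 3 is O(~p ⊃ r); contrapositively O(~r ⊃ p). Since O(~r) holds, K gives O(p).
Premise 9 is O(~d ⊃ ~p); contrapositively O(p ⊃ d). Since O(p) holds, K gives O(d).
Premise 1 is O(d ⊃ ~k); since O(d), deontic closure gives O(~k).
Premise 5, O(~h ⊃ k), contraposes to O(~k ⊃ h); with O(~k) we get O(h).
Premises 2, 6, 7, 8 do not contribute to this derivation.
Thus O(h), which is F(~h): ~h is forbidden.

Forbidden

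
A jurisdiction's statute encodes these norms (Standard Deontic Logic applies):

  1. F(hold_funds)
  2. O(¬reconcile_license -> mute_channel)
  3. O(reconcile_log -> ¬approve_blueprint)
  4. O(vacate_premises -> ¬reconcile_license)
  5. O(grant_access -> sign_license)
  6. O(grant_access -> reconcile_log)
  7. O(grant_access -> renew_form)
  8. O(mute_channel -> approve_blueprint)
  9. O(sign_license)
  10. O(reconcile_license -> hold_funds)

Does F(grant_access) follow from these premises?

F(hold_funds) at premise 1 means O(¬hold_funds).
Premise 10, O(reconcile_license -> hold_funds), contraposes to O(¬hold_funds -> ¬reconcile_license); with O(¬hold_funds) we get O(¬reconcile_license).
Applying K to premise 2 (O(¬reconcile_license -> mute_channel)) and O(¬reconcile_license) yields O(mute_channel).
From O(mute_channel) and premise 8, O(mute_channel -> approve_blueprint), we obtain O(approve_blueprint).
The contrapositive of premise 3 (O(reconcile_log -> ¬approve_blueprint)) is O(approve_blueprint -> ¬reconcile_log), and O(approve_blueprint) is already established, so O(¬reconcile_log).
The contrapositive of premise 6 (O(grant_access -> reconcile_log)) is O(¬reconcile_log -> ¬grant_access), and O(¬reconcile_log) is already established, so O(¬grant_access).
Premises 4, 5, 7, 9 do not contribute to this derivation.
So O(¬grant_access) holds, i.e. F(grant_access). The claim follows.

Yes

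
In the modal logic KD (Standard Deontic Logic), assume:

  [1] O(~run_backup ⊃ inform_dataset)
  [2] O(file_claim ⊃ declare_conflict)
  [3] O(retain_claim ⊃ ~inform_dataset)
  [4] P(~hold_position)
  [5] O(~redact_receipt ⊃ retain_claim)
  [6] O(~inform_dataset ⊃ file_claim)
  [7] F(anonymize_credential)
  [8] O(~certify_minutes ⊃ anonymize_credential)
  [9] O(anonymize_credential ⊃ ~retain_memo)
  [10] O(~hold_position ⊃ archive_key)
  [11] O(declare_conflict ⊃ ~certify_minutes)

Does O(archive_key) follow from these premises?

Premise 10 is O(~hold_position ⊃ archive_key), but O(~hold_position) is not derivable from the premises (the permission P(~hold_position) asserts only ~O(hold_position), not O(~hold_position)), so it does not yield O(archive_key).
No other premise forces O(archive_key). An ideal world satisfying every premise can still have archive_key false, so O(archive_key) is not derivable.

No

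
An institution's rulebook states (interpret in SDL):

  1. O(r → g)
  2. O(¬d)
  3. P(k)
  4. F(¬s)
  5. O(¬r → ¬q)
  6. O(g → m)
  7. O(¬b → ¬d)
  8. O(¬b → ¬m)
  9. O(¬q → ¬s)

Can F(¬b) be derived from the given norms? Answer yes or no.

F(¬s) at premise 4 means O(s).
Premise 9 is O(¬q → ¬s); contrapositively O(s → q). Since O(s) holds, K gives O(q).
Premise 5 is O(¬r → ¬q); contrapositively O(q → r). Since O(q) holds, K gives O(r).
Applying K to premise 1 (O(r → g)) and O(r) yields O(g).
Premise 6 is O(g → m); since O(g), deontic closure gives O(m).
Premise 8, O(¬b → ¬m), contraposes to O(m → b); with O(m) we get O(b).
Premises 2, 3, 7 do not contribute to this derivation.
So O(b) holds, i.e. F(¬b). The claim follows.

Yes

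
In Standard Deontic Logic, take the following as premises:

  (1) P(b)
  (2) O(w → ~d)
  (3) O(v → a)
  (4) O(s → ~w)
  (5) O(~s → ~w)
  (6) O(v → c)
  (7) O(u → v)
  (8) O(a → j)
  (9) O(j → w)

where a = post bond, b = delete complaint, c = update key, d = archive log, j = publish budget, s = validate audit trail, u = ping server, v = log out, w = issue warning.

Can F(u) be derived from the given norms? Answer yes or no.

Yes

Premises 5 and 4 are O(~s → ~w) and O(s → ~w); every ideal world satisfies ~s or s, so in either case ~w holds — hence O(~w).
The contrapositive of premise 9 (O(j → w)) is O(~w → ~j), and O(~w) is already established, so O(~j).
The contrapositive of premise 8 (O(a → j)) is O(~j → ~a), and O(~j) is already established, so O(~a).
Premise 3 is O(v → a); contrapositively O(~a → ~v). Since O(~a) holds, K gives O(~v).
Premise 7, O(u → v), contraposes to O(~v → ~u); with O(~v) we get O(~u).
Premises 1, 2, 6 do not contribute to this derivation.
So O(~u) holds, i.e. F(u). The claim follows.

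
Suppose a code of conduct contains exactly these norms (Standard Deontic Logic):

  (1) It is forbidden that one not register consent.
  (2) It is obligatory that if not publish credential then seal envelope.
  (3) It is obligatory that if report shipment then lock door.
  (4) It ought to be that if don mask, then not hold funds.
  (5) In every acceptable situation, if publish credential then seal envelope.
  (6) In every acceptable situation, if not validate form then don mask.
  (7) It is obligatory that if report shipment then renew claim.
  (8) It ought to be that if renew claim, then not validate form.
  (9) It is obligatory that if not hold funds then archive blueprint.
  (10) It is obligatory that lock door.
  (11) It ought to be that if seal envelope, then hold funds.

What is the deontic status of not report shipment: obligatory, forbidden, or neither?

Obligatory

By case analysis on ¬publish_credential: premise 2 gives O(¬publish_credential → seal_envelope) and premise 5 gives O(publish_credential → seal_envelope), so O(seal_envelope) either way.
From O(seal_envelope) and premise 11, O(seal_envelope → hold_funds), we obtain O(hold_funds).
The contrapositive of premise 4 (O(don_mask → ¬hold_funds)) is O(hold_funds → ¬don_mask), and O(hold_funds) is already established, so O(¬don_mask).
The contrapositive of premise 6 (O(¬validate_form → don_mask)) is O(¬don_mask → validate_form), and O(¬don_mask) is already established, so O(validate_form).
The contrapositive of premise 8 (O(renew_claim → ¬validate_form)) is O(validate_form → ¬renew_claim), and O(validate_form) is already established, so O(¬renew_claim).
The contrapositive of premise 7 (O(report_shipment → renew_claim)) is O(¬renew_claim → ¬report_shipment), and O(¬renew_claim) is already established, so O(¬report_shipment).
Premises 1, 3, 9, 10 do not contribute to this derivation.
Hence ¬report_shipment is obligatory.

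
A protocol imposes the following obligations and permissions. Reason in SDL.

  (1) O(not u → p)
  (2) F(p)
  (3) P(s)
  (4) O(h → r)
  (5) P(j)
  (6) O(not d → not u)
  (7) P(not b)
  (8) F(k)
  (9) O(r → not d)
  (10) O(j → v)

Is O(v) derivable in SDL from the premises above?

No

Premise 10 is O(j → v), but O(j) is not derivable from the premises (the permission P(j) asserts only not O(not j), not O(j)), so it does not yield O(v).
No other premise forces O(v). An ideal world satisfying every premise can still have v false, so O(v) is not derivable.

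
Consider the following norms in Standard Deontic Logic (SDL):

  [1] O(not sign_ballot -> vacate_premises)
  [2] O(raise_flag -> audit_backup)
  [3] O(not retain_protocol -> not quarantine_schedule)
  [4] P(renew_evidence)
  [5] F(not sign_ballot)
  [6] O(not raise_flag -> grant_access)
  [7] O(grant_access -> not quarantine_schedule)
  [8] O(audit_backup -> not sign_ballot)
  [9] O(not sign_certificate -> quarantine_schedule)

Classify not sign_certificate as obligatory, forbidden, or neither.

Forbidden

Premise 5 is F(not sign_ballot), i.e. O(sign_ballot).
Premise 8 is O(audit_backup -> not sign_ballot); contrapositively O(sign_ballot -> not audit_backup). Since O(sign_ballot) holds, K gives O(not audit_backup).
The contrapositive of premise 2 (O(raise_flag -> audit_backup)) is O(not audit_backup -> not raise_flag), and O(not audit_backup) is already established, so O(not raise_flag).
With premise 6, O(not raise_flag -> grant_access), the K-axiom yields O(grant_access).
Applying K to premise 7 (O(grant_access -> not quarantine_schedule)) and O(grant_access) yields O(not quarantine_schedule).
Premise 9 is O(not sign_certificate -> quarantine_schedule); contrapositively O(not quarantine_schedule -> sign_certificate). Since O(not quarantine_schedule) holds, K gives O(sign_certificate).
Premises 1, 3, 4 do not contribute to this derivation.
Thus O(sign_certificate), which is F(not sign_certificate): not sign_certificate is forbidden.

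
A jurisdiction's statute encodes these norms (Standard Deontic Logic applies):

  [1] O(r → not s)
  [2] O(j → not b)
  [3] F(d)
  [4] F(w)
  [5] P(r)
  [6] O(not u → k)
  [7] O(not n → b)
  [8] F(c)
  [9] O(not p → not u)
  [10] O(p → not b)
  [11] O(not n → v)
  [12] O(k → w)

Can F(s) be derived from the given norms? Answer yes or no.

Premise 1 is O(r → not s), but O(r) is not derivable from the premises (the permission P(r) asserts only not O(not r), not O(r)), so it does not yield O(not s).
No other premise forces O(not s). An ideal world satisfying every premise can still have s true, so F(s) is not derivable.

No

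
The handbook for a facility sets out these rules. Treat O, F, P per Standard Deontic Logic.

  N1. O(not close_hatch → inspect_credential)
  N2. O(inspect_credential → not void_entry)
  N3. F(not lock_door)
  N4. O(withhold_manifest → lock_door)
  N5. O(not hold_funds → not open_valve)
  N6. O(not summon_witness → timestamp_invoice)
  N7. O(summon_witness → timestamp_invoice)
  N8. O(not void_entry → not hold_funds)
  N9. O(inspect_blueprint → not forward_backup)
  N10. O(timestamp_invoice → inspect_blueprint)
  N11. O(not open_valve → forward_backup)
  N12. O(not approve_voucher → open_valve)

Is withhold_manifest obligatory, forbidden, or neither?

Neither

Premise 4 is O(withhold_manifest → lock_door); even if O(lock_door) held, inferring O(withhold_manifest) would be affirming the consequent — invalid.
No premise or chain of K-axiom applications forces O(withhold_manifest), and none forces O(not withhold_manifest). So withhold_manifest is neither obligatory nor forbidden under these norms.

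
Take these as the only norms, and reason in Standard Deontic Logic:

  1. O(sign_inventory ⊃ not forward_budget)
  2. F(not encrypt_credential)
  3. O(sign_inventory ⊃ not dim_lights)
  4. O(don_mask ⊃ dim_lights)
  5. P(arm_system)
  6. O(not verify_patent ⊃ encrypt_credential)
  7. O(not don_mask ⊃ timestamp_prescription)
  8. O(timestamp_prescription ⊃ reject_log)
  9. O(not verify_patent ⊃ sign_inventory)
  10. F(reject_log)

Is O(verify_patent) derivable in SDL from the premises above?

Yes

Premise 10, F(reject_log), is equivalent to O(not reject_log).
The contrapositive of premise 8 (O(timestamp_prescription ⊃ reject_log)) is O(not reject_log ⊃ not timestamp_prescription), and O(not reject_log) is already established, so O(not timestamp_prescription).
Premise 7, O(not don_mask ⊃ timestamp_prescription), contraposes to O(not timestamp_prescription ⊃ don_mask); with O(not timestamp_prescription) we get O(don_mask).
From O(don_mask) and premise 4, O(don_mask ⊃ dim_lights), we obtain O(dim_lights).
Premise 3 is O(sign_inventory ⊃ not dim_lights); contrapositively O(dim_lights ⊃ not sign_inventory). Since O(dim_lights) holds, K gives O(not sign_inventory).
Premise 9 is O(not verify_patent ⊃ sign_inventory); contrapositively O(not sign_inventory ⊃ verify_patent). Since O(not sign_inventory) holds, K gives O(verify_patent).
Premises 1, 2, 5, 6 do not contribute to this derivation.
So O(verify_patent) follows.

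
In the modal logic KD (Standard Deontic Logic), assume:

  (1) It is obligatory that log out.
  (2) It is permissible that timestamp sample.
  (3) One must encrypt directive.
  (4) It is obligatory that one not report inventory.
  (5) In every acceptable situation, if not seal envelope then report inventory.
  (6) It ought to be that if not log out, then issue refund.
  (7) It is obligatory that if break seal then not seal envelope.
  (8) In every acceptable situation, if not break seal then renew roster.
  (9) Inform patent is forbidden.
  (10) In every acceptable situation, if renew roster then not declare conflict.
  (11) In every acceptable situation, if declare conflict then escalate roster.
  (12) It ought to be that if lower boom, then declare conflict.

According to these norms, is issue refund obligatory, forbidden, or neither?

Premise 6 is O(¬log_out → issue_refund), but O(¬log_out) is not derivable from the premises, so it does not yield O(issue_refund).
No premise or chain of K-axiom applications forces O(issue_refund), and none forces O(¬issue_refund). So issue_refund is neither obligatory nor forbidden under these norms.

Neither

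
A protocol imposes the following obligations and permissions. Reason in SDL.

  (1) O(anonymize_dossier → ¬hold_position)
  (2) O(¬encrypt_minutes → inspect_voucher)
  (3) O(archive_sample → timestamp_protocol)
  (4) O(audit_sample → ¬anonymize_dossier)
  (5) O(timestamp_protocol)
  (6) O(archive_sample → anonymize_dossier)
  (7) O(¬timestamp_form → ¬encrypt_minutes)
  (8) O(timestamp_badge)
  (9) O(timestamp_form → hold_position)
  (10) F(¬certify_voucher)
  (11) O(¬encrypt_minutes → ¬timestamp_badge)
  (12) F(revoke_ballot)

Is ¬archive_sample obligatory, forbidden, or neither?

Obligatory

From premise 8 we have O(timestamp_badge).
Premise 11 is O(¬encrypt_minutes → ¬timestamp_badge); contrapositively O(timestamp_badge → encrypt_minutes). Since O(timestamp_badge) holds, K gives O(encrypt_minutes).
The contrapositive of premise 7 (O(¬timestamp_form → ¬encrypt_minutes)) is O(encrypt_minutes → timestamp_form), and O(encrypt_minutes) is already established, so O(timestamp_form).
Premise 9 is O(timestamp_form → hold_position); since O(timestamp_form), deontic closure gives O(hold_position).
The contrapositive of premise 1 (O(anonymize_dossier → ¬hold_position)) is O(hold_position → ¬anonymize_dossier), and O(hold_position) is already established, so O(¬anonymize_dossier).
The contrapositive of premise 6 (O(archive_sample → anonymize_dossier)) is O(¬anonymize_dossier → ¬archive_sample), and O(¬anonymize_dossier) is already established, so O(¬archive_sample).
Premises 2, 3, 4, 5, 10, 12 do not contribute to this derivation.
Hence ¬archive_sample is obligatory.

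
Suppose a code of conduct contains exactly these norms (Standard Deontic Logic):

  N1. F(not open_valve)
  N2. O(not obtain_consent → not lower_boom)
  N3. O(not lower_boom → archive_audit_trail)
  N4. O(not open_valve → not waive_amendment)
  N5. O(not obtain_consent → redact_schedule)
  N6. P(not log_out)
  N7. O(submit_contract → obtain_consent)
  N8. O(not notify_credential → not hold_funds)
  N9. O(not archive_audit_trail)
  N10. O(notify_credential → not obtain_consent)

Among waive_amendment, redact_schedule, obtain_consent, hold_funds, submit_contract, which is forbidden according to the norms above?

Premise 9 states O(not archive_audit_trail) outright.
Premise 3, O(not lower_boom → archive_audit_trail), contraposes to O(not archive_audit_trail → lower_boom); with O(not archive_audit_trail) we get O(lower_boom).
Premise 2 is O(not obtain_consent → not lower_boom); contrapositively O(lower_boom → obtain_consent). Since O(lower_boom) holds, K gives O(obtain_consent).
The contrapositive of premise 10 (O(notify_credential → not obtain_consent)) is O(obtain_consent → not notify_credential), and O(obtain_consent) is already established, so O(not notify_credential).
Applying K to premise 8 (O(not notify_credential → not hold_funds)) and O(not notify_credential) yields O(not hold_funds).
So O(not hold_funds) holds, i.e. hold_funds is forbidden. None of the other listed options is forbidden under the premises.

hold_funds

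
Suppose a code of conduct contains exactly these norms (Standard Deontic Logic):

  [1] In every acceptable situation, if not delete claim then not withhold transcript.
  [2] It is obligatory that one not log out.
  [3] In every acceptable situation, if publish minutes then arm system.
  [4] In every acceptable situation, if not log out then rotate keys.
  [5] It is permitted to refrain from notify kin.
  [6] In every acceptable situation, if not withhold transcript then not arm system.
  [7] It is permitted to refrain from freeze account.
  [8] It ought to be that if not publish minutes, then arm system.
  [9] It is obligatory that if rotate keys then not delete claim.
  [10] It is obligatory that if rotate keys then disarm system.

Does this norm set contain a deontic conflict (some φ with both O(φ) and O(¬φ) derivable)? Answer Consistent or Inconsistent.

Inconsistent

Premises 3 and 8 cover both cases: O(publish_minutes → arm_system) and O(¬publish_minutes → arm_system). Since publish_minutes ∨ ¬publish_minutes is a tautology, O(arm_system) follows.
Premise 6, O(¬withhold_transcript → ¬arm_system), contraposes to O(arm_system → withhold_transcript); with O(arm_system) we get O(withhold_transcript).
The contrapositive of premise 1 (O(¬delete_claim → ¬withhold_transcript)) is O(withhold_transcript → delete_claim), and O(withhold_transcript) is already established, so O(delete_claim).
Premise 9, O(rotate_keys → ¬delete_claim), contraposes to O(delete_claim → ¬rotate_keys); with O(delete_claim) we get O(¬rotate_keys).
The contrapositive of premise 4 (O(¬log_out → rotate_keys)) is O(¬rotate_keys → log_out), and O(¬rotate_keys) is already established, so O(log_out).
Yet premise 2 states O(¬log_out).
We now have both O(log_out) and O(¬log_out) — log_out is simultaneously obligatory and forbidden, violating the D-axiom.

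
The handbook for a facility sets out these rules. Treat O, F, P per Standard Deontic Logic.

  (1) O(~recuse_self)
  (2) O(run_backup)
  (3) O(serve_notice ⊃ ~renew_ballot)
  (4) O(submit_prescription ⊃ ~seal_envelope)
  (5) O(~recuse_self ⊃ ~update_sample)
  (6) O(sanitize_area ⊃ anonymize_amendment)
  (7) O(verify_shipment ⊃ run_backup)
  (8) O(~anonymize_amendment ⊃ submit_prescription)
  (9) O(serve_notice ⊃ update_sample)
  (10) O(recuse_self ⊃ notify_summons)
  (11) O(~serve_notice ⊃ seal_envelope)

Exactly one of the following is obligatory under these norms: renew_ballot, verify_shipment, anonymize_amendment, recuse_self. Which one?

Premise 1 gives O(~recuse_self).
Premise 5 is O(~recuse_self ⊃ ~update_sample); since O(~recuse_self), deontic closure gives O(~update_sample).
Premise 9 is O(serve_notice ⊃ update_sample); contrapositively O(~update_sample ⊃ ~serve_notice). Since O(~update_sample) holds, K gives O(~serve_notice).
With premise 11, O(~serve_notice ⊃ seal_envelope), the K-axiom yields O(seal_envelope).
The contrapositive of premise 4 (O(submit_prescription ⊃ ~seal_envelope)) is O(seal_envelope ⊃ ~submit_prescription), and O(seal_envelope) is already established, so O(~submit_prescription).
Premise 8, O(~anonymize_amendment ⊃ submit_prescription), contraposes to O(~submit_prescription ⊃ anonymize_amendment); with O(~submit_prescription) we get O(anonymize_amendment).
So O(anonymize_amendment) holds — anonymize_amendment is obligatory. None of the other listed options is made obligatory by any chain of premises.

anonymize_amendment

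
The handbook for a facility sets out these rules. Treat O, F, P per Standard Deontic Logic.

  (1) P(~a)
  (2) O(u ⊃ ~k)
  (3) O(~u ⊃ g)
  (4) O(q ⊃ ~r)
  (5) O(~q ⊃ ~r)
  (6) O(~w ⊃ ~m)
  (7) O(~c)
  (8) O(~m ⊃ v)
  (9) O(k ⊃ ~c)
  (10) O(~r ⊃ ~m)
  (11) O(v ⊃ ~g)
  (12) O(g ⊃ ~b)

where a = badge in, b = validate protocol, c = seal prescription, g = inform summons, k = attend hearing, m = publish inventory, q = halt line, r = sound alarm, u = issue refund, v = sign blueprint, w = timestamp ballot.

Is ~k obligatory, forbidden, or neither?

Premises 5 and 4 cover both cases: O(~q ⊃ ~r) and O(q ⊃ ~r). Since ~q ∨ q is a tautology, O(~r) follows.
From O(~r) and premise 10, O(~r ⊃ ~m), we obtain O(~m).
With premise 8, O(~m ⊃ v), the K-axiom yields O(v).
Premise 11 is O(v ⊃ ~g); since O(v), deontic closure gives O(~g).
The contrapositive of premise 3 (O(~u ⊃ g)) is O(~g ⊃ u), and O(~g) is already established, so O(u).
From O(u) and premise 2, O(u ⊃ ~k), we obtain O(~k).
Premises 1, 6, 7, 9, 12 do not contribute to this derivation.
Hence ~k is obligatory.

Obligatory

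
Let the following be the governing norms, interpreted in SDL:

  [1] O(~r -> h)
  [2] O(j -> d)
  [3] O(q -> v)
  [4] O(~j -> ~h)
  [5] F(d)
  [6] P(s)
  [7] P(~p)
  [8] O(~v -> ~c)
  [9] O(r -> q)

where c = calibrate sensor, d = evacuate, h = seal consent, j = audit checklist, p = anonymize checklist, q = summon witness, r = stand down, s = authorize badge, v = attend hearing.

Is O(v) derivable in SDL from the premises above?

Premise 5, F(d), is equivalent to O(~d).
Premise 2, O(j -> d), contraposes to O(~d -> ~j); with O(~d) we get O(~j).
Premise 4 is O(~j -> ~h); since O(~j), deontic closure gives O(~h).
Premise 1 is O(~r -> h); contrapositively O(~h -> r). Since O(~h) holds, K gives O(r).
From O(r) and premise 9, O(r -> q), we obtain O(q).
Premise 3 is O(q -> v); since O(q), deontic closure gives O(v).
Premises 6, 7, 8 do not contribute to this derivation.
So O(v) follows.

Yes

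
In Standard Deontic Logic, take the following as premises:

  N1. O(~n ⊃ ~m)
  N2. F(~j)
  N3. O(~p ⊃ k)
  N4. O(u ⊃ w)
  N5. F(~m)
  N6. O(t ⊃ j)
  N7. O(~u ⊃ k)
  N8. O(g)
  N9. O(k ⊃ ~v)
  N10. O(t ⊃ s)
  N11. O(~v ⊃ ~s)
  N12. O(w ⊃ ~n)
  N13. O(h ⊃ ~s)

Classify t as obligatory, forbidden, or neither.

Forbidden

Premise 5 is F(~m), i.e. O(m).
The contrapositive of premise 1 (O(~n ⊃ ~m)) is O(m ⊃ n), and O(m) is already established, so O(n).
Premise 12, O(w ⊃ ~n), contraposes to O(n ⊃ ~w); with O(n) we get O(~w).
The contrapositive of premise 4 (O(u ⊃ w)) is O(~w ⊃ ~u), and O(~w) is already established, so O(~u).
Applying K to premise 7 (O(~u ⊃ k)) and O(~u) yields O(k).
From O(k) and premise 9, O(k ⊃ ~v), we obtain O(~v).
From O(~v) and premise 11, O(~v ⊃ ~s), we obtain O(~s).
The contrapositive of premise 10 (O(t ⊃ s)) is O(~s ⊃ ~t), and O(~s) is already established, so O(~t).
Premises 2, 3, 6, 8, 13 do not contribute to this derivation.
Thus O(~t), which is F(t): t is forbidden.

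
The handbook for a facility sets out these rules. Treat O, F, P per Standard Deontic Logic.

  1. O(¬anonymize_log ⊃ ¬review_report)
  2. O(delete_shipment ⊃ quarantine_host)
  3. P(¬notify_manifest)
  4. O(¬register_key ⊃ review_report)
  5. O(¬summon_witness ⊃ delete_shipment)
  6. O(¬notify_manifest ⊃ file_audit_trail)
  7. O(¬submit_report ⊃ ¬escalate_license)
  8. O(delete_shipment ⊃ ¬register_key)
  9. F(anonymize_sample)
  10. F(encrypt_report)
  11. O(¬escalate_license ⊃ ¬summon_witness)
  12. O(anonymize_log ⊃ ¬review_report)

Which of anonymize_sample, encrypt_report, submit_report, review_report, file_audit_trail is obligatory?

By case analysis on anonymize_log: premise 12 gives O(anonymize_log ⊃ ¬review_report) and premise 1 gives O(¬anonymize_log ⊃ ¬review_report), so O(¬review_report) either way.
Premise 4, O(¬register_key ⊃ review_report), contraposes to O(¬review_report ⊃ register_key); with O(¬review_report) we get O(register_key).
Premise 8, O(delete_shipment ⊃ ¬register_key), contraposes to O(register_key ⊃ ¬delete_shipment); with O(register_key) we get O(¬delete_shipment).
Premise 5 is O(¬summon_witness ⊃ delete_shipment); contrapositively O(¬delete_shipment ⊃ summon_witness). Since O(¬delete_shipment) holds, K gives O(summon_witness).
Premise 11 is O(¬escalate_license ⊃ ¬summon_witness); contrapositively O(summon_witness ⊃ escalate_license). Since O(summon_witness) holds, K gives O(escalate_license).
The contrapositive of premise 7 (O(¬submit_report ⊃ ¬escalate_license)) is O(escalate_license ⊃ submit_report), and O(escalate_license) is already established, so O(submit_report).
So O(submit_report) holds — submit_report is obligatory. None of the other listed options is made obligatory by any chain of premises.

submit_report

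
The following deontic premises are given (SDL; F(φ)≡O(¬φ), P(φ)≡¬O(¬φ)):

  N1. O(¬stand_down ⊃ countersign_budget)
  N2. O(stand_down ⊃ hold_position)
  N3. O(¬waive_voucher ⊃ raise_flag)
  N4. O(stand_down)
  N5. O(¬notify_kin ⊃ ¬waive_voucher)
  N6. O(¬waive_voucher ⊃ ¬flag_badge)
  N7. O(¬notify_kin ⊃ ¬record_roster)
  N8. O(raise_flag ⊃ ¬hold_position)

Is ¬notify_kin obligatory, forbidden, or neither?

Forbidden

Premise 4 gives O(stand_down).
Premise 2 is O(stand_down ⊃ hold_position); since O(stand_down), deontic closure gives O(hold_position).
Premise 8, O(raise_flag ⊃ ¬hold_position), contraposes to O(hold_position ⊃ ¬raise_flag); with O(hold_position) we get O(¬raise_flag).
Premise 3, O(¬waive_voucher ⊃ raise_flag), contraposes to O(¬raise_flag ⊃ waive_voucher); with O(¬raise_flag) we get O(waive_voucher).
Premise 5 is O(¬notify_kin ⊃ ¬waive_voucher); contrapositively O(waive_voucher ⊃ notify_kin). Since O(waive_voucher) holds, K gives O(notify_kin).
Premises 1, 6, 7 do not contribute to this derivation.
Thus O(notify_kin), which is F(¬notify_kin): ¬notify_kin is forbidden.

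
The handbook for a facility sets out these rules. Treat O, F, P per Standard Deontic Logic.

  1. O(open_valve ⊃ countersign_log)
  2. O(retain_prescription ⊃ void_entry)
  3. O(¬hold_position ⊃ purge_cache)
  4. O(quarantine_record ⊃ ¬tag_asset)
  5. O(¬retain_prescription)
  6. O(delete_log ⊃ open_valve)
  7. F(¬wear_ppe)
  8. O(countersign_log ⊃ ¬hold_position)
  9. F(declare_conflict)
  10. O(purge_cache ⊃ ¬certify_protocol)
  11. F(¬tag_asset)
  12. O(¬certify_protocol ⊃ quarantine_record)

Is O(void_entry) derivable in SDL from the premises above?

Premise 2 is O(retain_prescription ⊃ void_entry), but O(retain_prescription) is not derivable from the premises, so it does not yield O(void_entry).
No other premise forces O(void_entry). An ideal world satisfying every premise can still have void_entry false, so O(void_entry) is not derivable.

No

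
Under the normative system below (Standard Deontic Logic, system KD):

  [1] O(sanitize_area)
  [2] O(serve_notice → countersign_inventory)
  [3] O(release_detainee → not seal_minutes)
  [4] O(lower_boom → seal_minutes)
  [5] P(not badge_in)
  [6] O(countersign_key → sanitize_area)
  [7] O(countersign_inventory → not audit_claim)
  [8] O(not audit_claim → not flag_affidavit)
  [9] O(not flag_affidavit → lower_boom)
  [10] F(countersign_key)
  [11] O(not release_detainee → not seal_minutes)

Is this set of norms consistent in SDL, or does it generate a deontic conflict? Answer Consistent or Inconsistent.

Consistent

Premise 6 is O(countersign_key → sanitize_area); even if O(sanitize_area) held, inferring O(countersign_key) would be affirming the consequent — invalid.
So O(countersign_key) is not derivable, and the apparent clash with O(not countersign_key) does not arise.
A world satisfying every obligation exists (e.g. audit_claim=true, badge_in=false, countersign_inventory=false, countersign_key=false, flag_affidavit=true, lower_boom=false, release_detainee=false, sanitize_area=true, seal_minutes=false, serve_notice=false); no atom is both obligatory and forbidden, so the set is consistent.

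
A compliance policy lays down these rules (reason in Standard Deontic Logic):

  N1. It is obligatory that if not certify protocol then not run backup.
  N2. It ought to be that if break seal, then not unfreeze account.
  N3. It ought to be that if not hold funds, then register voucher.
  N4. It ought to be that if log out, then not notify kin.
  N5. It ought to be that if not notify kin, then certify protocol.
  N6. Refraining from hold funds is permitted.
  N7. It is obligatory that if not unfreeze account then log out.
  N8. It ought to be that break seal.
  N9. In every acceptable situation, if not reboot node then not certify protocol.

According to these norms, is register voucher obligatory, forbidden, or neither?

Neither

Premise 3 is O(¬hold_funds → register_voucher), but O(¬hold_funds) is not derivable from the premises (the permission P(¬hold_funds) asserts only ¬O(hold_funds), not O(¬hold_funds)), so it does not yield O(register_voucher).
No premise or chain of K-axiom applications forces O(register_voucher), and none forces O(¬register_voucher). So register_voucher is neither obligatory nor forbidden under these norms.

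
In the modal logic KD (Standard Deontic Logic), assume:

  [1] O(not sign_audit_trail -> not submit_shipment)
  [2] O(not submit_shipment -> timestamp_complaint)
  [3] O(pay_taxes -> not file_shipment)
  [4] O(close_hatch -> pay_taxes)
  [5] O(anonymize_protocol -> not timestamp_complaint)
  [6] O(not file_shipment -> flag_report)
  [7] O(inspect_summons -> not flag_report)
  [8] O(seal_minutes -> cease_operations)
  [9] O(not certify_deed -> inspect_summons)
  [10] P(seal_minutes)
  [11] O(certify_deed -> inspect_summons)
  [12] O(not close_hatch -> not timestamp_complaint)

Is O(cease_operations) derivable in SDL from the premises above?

No

Premise 8 is O(seal_minutes -> cease_operations), but O(seal_minutes) is not derivable from the premises (the permission P(seal_minutes) asserts only not O(not seal_minutes), not O(seal_minutes)), so it does not yield O(cease_operations).
No other premise forces O(cease_operations). An ideal world satisfying every premise can still have cease_operations false, so O(cease_operations) is not derivable.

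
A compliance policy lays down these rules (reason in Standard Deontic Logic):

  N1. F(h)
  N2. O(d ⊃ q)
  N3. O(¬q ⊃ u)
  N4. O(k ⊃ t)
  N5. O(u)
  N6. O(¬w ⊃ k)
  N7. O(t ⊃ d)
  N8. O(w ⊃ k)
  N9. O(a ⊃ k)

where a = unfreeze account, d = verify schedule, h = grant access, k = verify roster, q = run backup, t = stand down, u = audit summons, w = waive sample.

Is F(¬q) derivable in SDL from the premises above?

Premises 8 and 6 cover both cases: O(w ⊃ k) and O(¬w ⊃ k). Since w ∨ ¬w is a tautology, O(k) follows.
Premise 4 is O(k ⊃ t); since O(k), deontic closure gives O(t).
Premise 7 is O(t ⊃ d); since O(t), deontic closure gives O(d).
Applying K to premise 2 (O(d ⊃ q)) and O(d) yields O(q).
Premises 1, 3, 5, 9 do not contribute to this derivation.
So O(q) holds, i.e. F(¬q). The claim follows.

Yes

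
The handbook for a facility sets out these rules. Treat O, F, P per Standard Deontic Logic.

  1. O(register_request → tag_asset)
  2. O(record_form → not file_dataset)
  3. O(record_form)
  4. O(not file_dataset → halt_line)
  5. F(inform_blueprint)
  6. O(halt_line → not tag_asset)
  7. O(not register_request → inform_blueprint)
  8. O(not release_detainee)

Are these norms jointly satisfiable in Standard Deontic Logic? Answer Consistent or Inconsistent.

Inconsistent

Premise 3 states O(record_form) outright.
Premise 2 is O(record_form → not file_dataset); since O(record_form), deontic closure gives O(not file_dataset).
From O(not file_dataset) and premise 4, O(not file_dataset → halt_line), we obtain O(halt_line).
Premise 6 is O(halt_line → not tag_asset); since O(halt_line), deontic closure gives O(not tag_asset).
The contrapositive of premise 1 (O(register_request → tag_asset)) is O(not tag_asset → not register_request), and O(not tag_asset) is already established, so O(not register_request).
Premise 7 is O(not register_request → inform_blueprint); since O(not register_request), deontic closure gives O(inform_blueprint).
But premise 5, F(inform_blueprint), means O(not inform_blueprint).
We now have both O(inform_blueprint) and O(not inform_blueprint) — inform_blueprint is simultaneously obligatory and forbidden, violating the D-axiom.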